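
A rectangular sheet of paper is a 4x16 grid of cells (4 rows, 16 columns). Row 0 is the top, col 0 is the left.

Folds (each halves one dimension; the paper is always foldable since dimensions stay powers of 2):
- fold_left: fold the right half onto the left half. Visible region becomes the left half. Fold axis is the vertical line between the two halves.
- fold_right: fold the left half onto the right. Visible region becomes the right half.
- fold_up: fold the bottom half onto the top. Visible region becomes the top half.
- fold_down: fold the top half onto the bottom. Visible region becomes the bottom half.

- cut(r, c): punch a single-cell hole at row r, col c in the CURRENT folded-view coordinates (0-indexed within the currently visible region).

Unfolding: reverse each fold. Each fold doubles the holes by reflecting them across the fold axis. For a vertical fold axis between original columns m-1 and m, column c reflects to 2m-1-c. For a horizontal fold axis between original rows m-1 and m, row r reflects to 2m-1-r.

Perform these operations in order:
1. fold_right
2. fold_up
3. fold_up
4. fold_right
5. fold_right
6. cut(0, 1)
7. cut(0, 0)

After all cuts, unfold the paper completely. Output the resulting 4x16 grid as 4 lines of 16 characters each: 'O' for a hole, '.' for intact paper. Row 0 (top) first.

Op 1 fold_right: fold axis v@8; visible region now rows[0,4) x cols[8,16) = 4x8
Op 2 fold_up: fold axis h@2; visible region now rows[0,2) x cols[8,16) = 2x8
Op 3 fold_up: fold axis h@1; visible region now rows[0,1) x cols[8,16) = 1x8
Op 4 fold_right: fold axis v@12; visible region now rows[0,1) x cols[12,16) = 1x4
Op 5 fold_right: fold axis v@14; visible region now rows[0,1) x cols[14,16) = 1x2
Op 6 cut(0, 1): punch at orig (0,15); cuts so far [(0, 15)]; region rows[0,1) x cols[14,16) = 1x2
Op 7 cut(0, 0): punch at orig (0,14); cuts so far [(0, 14), (0, 15)]; region rows[0,1) x cols[14,16) = 1x2
Unfold 1 (reflect across v@14): 4 holes -> [(0, 12), (0, 13), (0, 14), (0, 15)]
Unfold 2 (reflect across v@12): 8 holes -> [(0, 8), (0, 9), (0, 10), (0, 11), (0, 12), (0, 13), (0, 14), (0, 15)]
Unfold 3 (reflect across h@1): 16 holes -> [(0, 8), (0, 9), (0, 10), (0, 11), (0, 12), (0, 13), (0, 14), (0, 15), (1, 8), (1, 9), (1, 10), (1, 11), (1, 12), (1, 13), (1, 14), (1, 15)]
Unfold 4 (reflect across h@2): 32 holes -> [(0, 8), (0, 9), (0, 10), (0, 11), (0, 12), (0, 13), (0, 14), (0, 15), (1, 8), (1, 9), (1, 10), (1, 11), (1, 12), (1, 13), (1, 14), (1, 15), (2, 8), (2, 9), (2, 10), (2, 11), (2, 12), (2, 13), (2, 14), (2, 15), (3, 8), (3, 9), (3, 10), (3, 11), (3, 12), (3, 13), (3, 14), (3, 15)]
Unfold 5 (reflect across v@8): 64 holes -> [(0, 0), (0, 1), (0, 2), (0, 3), (0, 4), (0, 5), (0, 6), (0, 7), (0, 8), (0, 9), (0, 10), (0, 11), (0, 12), (0, 13), (0, 14), (0, 15), (1, 0), (1, 1), (1, 2), (1, 3), (1, 4), (1, 5), (1, 6), (1, 7), (1, 8), (1, 9), (1, 10), (1, 11), (1, 12), (1, 13), (1, 14), (1, 15), (2, 0), (2, 1), (2, 2), (2, 3), (2, 4), (2, 5), (2, 6), (2, 7), (2, 8), (2, 9), (2, 10), (2, 11), (2, 12), (2, 13), (2, 14), (2, 15), (3, 0), (3, 1), (3, 2), (3, 3), (3, 4), (3, 5), (3, 6), (3, 7), (3, 8), (3, 9), (3, 10), (3, 11), (3, 12), (3, 13), (3, 14), (3, 15)]

Answer: OOOOOOOOOOOOOOOO
OOOOOOOOOOOOOOOO
OOOOOOOOOOOOOOOO
OOOOOOOOOOOOOOOO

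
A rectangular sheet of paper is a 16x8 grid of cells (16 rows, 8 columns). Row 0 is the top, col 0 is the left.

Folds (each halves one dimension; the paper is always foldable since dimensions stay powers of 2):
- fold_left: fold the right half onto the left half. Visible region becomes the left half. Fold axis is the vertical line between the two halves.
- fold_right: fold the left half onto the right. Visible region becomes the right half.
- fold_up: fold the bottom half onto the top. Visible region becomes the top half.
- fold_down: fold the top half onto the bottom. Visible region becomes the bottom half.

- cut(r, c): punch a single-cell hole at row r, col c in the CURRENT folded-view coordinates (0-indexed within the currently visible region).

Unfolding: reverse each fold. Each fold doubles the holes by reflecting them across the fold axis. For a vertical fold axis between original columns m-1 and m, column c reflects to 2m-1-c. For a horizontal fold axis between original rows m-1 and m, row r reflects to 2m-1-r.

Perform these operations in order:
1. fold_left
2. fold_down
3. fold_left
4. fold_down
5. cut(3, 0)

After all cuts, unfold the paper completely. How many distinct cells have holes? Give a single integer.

Answer: 16

Derivation:
Op 1 fold_left: fold axis v@4; visible region now rows[0,16) x cols[0,4) = 16x4
Op 2 fold_down: fold axis h@8; visible region now rows[8,16) x cols[0,4) = 8x4
Op 3 fold_left: fold axis v@2; visible region now rows[8,16) x cols[0,2) = 8x2
Op 4 fold_down: fold axis h@12; visible region now rows[12,16) x cols[0,2) = 4x2
Op 5 cut(3, 0): punch at orig (15,0); cuts so far [(15, 0)]; region rows[12,16) x cols[0,2) = 4x2
Unfold 1 (reflect across h@12): 2 holes -> [(8, 0), (15, 0)]
Unfold 2 (reflect across v@2): 4 holes -> [(8, 0), (8, 3), (15, 0), (15, 3)]
Unfold 3 (reflect across h@8): 8 holes -> [(0, 0), (0, 3), (7, 0), (7, 3), (8, 0), (8, 3), (15, 0), (15, 3)]
Unfold 4 (reflect across v@4): 16 holes -> [(0, 0), (0, 3), (0, 4), (0, 7), (7, 0), (7, 3), (7, 4), (7, 7), (8, 0), (8, 3), (8, 4), (8, 7), (15, 0), (15, 3), (15, 4), (15, 7)]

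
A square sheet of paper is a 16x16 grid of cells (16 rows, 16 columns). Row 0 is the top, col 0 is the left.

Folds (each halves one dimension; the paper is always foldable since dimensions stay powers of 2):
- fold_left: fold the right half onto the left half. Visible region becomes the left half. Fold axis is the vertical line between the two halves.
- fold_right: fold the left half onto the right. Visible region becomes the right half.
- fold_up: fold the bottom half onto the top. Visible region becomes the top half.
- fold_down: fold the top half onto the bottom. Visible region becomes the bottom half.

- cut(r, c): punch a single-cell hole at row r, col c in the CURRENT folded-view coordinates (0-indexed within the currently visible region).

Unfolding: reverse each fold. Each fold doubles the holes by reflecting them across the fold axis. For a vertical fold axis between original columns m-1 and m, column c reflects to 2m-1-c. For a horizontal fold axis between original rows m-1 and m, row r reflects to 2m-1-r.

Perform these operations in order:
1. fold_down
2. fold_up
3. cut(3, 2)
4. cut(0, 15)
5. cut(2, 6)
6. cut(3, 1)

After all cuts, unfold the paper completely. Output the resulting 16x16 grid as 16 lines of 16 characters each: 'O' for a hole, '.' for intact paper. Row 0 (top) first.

Op 1 fold_down: fold axis h@8; visible region now rows[8,16) x cols[0,16) = 8x16
Op 2 fold_up: fold axis h@12; visible region now rows[8,12) x cols[0,16) = 4x16
Op 3 cut(3, 2): punch at orig (11,2); cuts so far [(11, 2)]; region rows[8,12) x cols[0,16) = 4x16
Op 4 cut(0, 15): punch at orig (8,15); cuts so far [(8, 15), (11, 2)]; region rows[8,12) x cols[0,16) = 4x16
Op 5 cut(2, 6): punch at orig (10,6); cuts so far [(8, 15), (10, 6), (11, 2)]; region rows[8,12) x cols[0,16) = 4x16
Op 6 cut(3, 1): punch at orig (11,1); cuts so far [(8, 15), (10, 6), (11, 1), (11, 2)]; region rows[8,12) x cols[0,16) = 4x16
Unfold 1 (reflect across h@12): 8 holes -> [(8, 15), (10, 6), (11, 1), (11, 2), (12, 1), (12, 2), (13, 6), (15, 15)]
Unfold 2 (reflect across h@8): 16 holes -> [(0, 15), (2, 6), (3, 1), (3, 2), (4, 1), (4, 2), (5, 6), (7, 15), (8, 15), (10, 6), (11, 1), (11, 2), (12, 1), (12, 2), (13, 6), (15, 15)]

Answer: ...............O
................
......O.........
.OO.............
.OO.............
......O.........
................
...............O
...............O
................
......O.........
.OO.............
.OO.............
......O.........
................
...............O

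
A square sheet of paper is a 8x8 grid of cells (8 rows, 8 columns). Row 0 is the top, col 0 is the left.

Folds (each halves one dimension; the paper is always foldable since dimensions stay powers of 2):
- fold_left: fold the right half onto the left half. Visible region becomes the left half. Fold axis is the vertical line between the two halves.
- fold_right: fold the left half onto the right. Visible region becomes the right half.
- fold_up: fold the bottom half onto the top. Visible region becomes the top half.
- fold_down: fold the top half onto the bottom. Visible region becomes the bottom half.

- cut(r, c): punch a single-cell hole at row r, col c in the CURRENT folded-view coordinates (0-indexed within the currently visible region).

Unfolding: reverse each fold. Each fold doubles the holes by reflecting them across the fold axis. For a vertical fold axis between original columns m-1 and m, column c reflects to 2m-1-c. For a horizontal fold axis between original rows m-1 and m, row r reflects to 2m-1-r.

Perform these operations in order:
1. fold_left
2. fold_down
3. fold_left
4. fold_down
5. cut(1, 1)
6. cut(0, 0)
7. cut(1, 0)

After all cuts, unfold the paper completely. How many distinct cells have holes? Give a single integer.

Answer: 48

Derivation:
Op 1 fold_left: fold axis v@4; visible region now rows[0,8) x cols[0,4) = 8x4
Op 2 fold_down: fold axis h@4; visible region now rows[4,8) x cols[0,4) = 4x4
Op 3 fold_left: fold axis v@2; visible region now rows[4,8) x cols[0,2) = 4x2
Op 4 fold_down: fold axis h@6; visible region now rows[6,8) x cols[0,2) = 2x2
Op 5 cut(1, 1): punch at orig (7,1); cuts so far [(7, 1)]; region rows[6,8) x cols[0,2) = 2x2
Op 6 cut(0, 0): punch at orig (6,0); cuts so far [(6, 0), (7, 1)]; region rows[6,8) x cols[0,2) = 2x2
Op 7 cut(1, 0): punch at orig (7,0); cuts so far [(6, 0), (7, 0), (7, 1)]; region rows[6,8) x cols[0,2) = 2x2
Unfold 1 (reflect across h@6): 6 holes -> [(4, 0), (4, 1), (5, 0), (6, 0), (7, 0), (7, 1)]
Unfold 2 (reflect across v@2): 12 holes -> [(4, 0), (4, 1), (4, 2), (4, 3), (5, 0), (5, 3), (6, 0), (6, 3), (7, 0), (7, 1), (7, 2), (7, 3)]
Unfold 3 (reflect across h@4): 24 holes -> [(0, 0), (0, 1), (0, 2), (0, 3), (1, 0), (1, 3), (2, 0), (2, 3), (3, 0), (3, 1), (3, 2), (3, 3), (4, 0), (4, 1), (4, 2), (4, 3), (5, 0), (5, 3), (6, 0), (6, 3), (7, 0), (7, 1), (7, 2), (7, 3)]
Unfold 4 (reflect across v@4): 48 holes -> [(0, 0), (0, 1), (0, 2), (0, 3), (0, 4), (0, 5), (0, 6), (0, 7), (1, 0), (1, 3), (1, 4), (1, 7), (2, 0), (2, 3), (2, 4), (2, 7), (3, 0), (3, 1), (3, 2), (3, 3), (3, 4), (3, 5), (3, 6), (3, 7), (4, 0), (4, 1), (4, 2), (4, 3), (4, 4), (4, 5), (4, 6), (4, 7), (5, 0), (5, 3), (5, 4), (5, 7), (6, 0), (6, 3), (6, 4), (6, 7), (7, 0), (7, 1), (7, 2), (7, 3), (7, 4), (7, 5), (7, 6), (7, 7)]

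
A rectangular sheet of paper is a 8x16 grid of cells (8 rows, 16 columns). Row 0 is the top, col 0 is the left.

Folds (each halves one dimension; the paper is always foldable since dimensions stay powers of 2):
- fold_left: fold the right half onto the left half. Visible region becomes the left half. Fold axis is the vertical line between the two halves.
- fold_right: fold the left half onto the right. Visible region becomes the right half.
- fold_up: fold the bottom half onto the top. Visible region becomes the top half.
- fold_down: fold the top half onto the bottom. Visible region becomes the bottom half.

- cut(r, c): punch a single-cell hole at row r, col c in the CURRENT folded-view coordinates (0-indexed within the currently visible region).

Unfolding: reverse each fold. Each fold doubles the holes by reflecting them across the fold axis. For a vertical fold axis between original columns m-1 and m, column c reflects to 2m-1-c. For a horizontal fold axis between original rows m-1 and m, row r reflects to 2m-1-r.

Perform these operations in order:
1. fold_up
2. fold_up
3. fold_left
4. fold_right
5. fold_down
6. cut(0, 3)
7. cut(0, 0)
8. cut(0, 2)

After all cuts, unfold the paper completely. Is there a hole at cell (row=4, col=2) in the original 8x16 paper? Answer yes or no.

Op 1 fold_up: fold axis h@4; visible region now rows[0,4) x cols[0,16) = 4x16
Op 2 fold_up: fold axis h@2; visible region now rows[0,2) x cols[0,16) = 2x16
Op 3 fold_left: fold axis v@8; visible region now rows[0,2) x cols[0,8) = 2x8
Op 4 fold_right: fold axis v@4; visible region now rows[0,2) x cols[4,8) = 2x4
Op 5 fold_down: fold axis h@1; visible region now rows[1,2) x cols[4,8) = 1x4
Op 6 cut(0, 3): punch at orig (1,7); cuts so far [(1, 7)]; region rows[1,2) x cols[4,8) = 1x4
Op 7 cut(0, 0): punch at orig (1,4); cuts so far [(1, 4), (1, 7)]; region rows[1,2) x cols[4,8) = 1x4
Op 8 cut(0, 2): punch at orig (1,6); cuts so far [(1, 4), (1, 6), (1, 7)]; region rows[1,2) x cols[4,8) = 1x4
Unfold 1 (reflect across h@1): 6 holes -> [(0, 4), (0, 6), (0, 7), (1, 4), (1, 6), (1, 7)]
Unfold 2 (reflect across v@4): 12 holes -> [(0, 0), (0, 1), (0, 3), (0, 4), (0, 6), (0, 7), (1, 0), (1, 1), (1, 3), (1, 4), (1, 6), (1, 7)]
Unfold 3 (reflect across v@8): 24 holes -> [(0, 0), (0, 1), (0, 3), (0, 4), (0, 6), (0, 7), (0, 8), (0, 9), (0, 11), (0, 12), (0, 14), (0, 15), (1, 0), (1, 1), (1, 3), (1, 4), (1, 6), (1, 7), (1, 8), (1, 9), (1, 11), (1, 12), (1, 14), (1, 15)]
Unfold 4 (reflect across h@2): 48 holes -> [(0, 0), (0, 1), (0, 3), (0, 4), (0, 6), (0, 7), (0, 8), (0, 9), (0, 11), (0, 12), (0, 14), (0, 15), (1, 0), (1, 1), (1, 3), (1, 4), (1, 6), (1, 7), (1, 8), (1, 9), (1, 11), (1, 12), (1, 14), (1, 15), (2, 0), (2, 1), (2, 3), (2, 4), (2, 6), (2, 7), (2, 8), (2, 9), (2, 11), (2, 12), (2, 14), (2, 15), (3, 0), (3, 1), (3, 3), (3, 4), (3, 6), (3, 7), (3, 8), (3, 9), (3, 11), (3, 12), (3, 14), (3, 15)]
Unfold 5 (reflect across h@4): 96 holes -> [(0, 0), (0, 1), (0, 3), (0, 4), (0, 6), (0, 7), (0, 8), (0, 9), (0, 11), (0, 12), (0, 14), (0, 15), (1, 0), (1, 1), (1, 3), (1, 4), (1, 6), (1, 7), (1, 8), (1, 9), (1, 11), (1, 12), (1, 14), (1, 15), (2, 0), (2, 1), (2, 3), (2, 4), (2, 6), (2, 7), (2, 8), (2, 9), (2, 11), (2, 12), (2, 14), (2, 15), (3, 0), (3, 1), (3, 3), (3, 4), (3, 6), (3, 7), (3, 8), (3, 9), (3, 11), (3, 12), (3, 14), (3, 15), (4, 0), (4, 1), (4, 3), (4, 4), (4, 6), (4, 7), (4, 8), (4, 9), (4, 11), (4, 12), (4, 14), (4, 15), (5, 0), (5, 1), (5, 3), (5, 4), (5, 6), (5, 7), (5, 8), (5, 9), (5, 11), (5, 12), (5, 14), (5, 15), (6, 0), (6, 1), (6, 3), (6, 4), (6, 6), (6, 7), (6, 8), (6, 9), (6, 11), (6, 12), (6, 14), (6, 15), (7, 0), (7, 1), (7, 3), (7, 4), (7, 6), (7, 7), (7, 8), (7, 9), (7, 11), (7, 12), (7, 14), (7, 15)]
Holes: [(0, 0), (0, 1), (0, 3), (0, 4), (0, 6), (0, 7), (0, 8), (0, 9), (0, 11), (0, 12), (0, 14), (0, 15), (1, 0), (1, 1), (1, 3), (1, 4), (1, 6), (1, 7), (1, 8), (1, 9), (1, 11), (1, 12), (1, 14), (1, 15), (2, 0), (2, 1), (2, 3), (2, 4), (2, 6), (2, 7), (2, 8), (2, 9), (2, 11), (2, 12), (2, 14), (2, 15), (3, 0), (3, 1), (3, 3), (3, 4), (3, 6), (3, 7), (3, 8), (3, 9), (3, 11), (3, 12), (3, 14), (3, 15), (4, 0), (4, 1), (4, 3), (4, 4), (4, 6), (4, 7), (4, 8), (4, 9), (4, 11), (4, 12), (4, 14), (4, 15), (5, 0), (5, 1), (5, 3), (5, 4), (5, 6), (5, 7), (5, 8), (5, 9), (5, 11), (5, 12), (5, 14), (5, 15), (6, 0), (6, 1), (6, 3), (6, 4), (6, 6), (6, 7), (6, 8), (6, 9), (6, 11), (6, 12), (6, 14), (6, 15), (7, 0), (7, 1), (7, 3), (7, 4), (7, 6), (7, 7), (7, 8), (7, 9), (7, 11), (7, 12), (7, 14), (7, 15)]

Answer: no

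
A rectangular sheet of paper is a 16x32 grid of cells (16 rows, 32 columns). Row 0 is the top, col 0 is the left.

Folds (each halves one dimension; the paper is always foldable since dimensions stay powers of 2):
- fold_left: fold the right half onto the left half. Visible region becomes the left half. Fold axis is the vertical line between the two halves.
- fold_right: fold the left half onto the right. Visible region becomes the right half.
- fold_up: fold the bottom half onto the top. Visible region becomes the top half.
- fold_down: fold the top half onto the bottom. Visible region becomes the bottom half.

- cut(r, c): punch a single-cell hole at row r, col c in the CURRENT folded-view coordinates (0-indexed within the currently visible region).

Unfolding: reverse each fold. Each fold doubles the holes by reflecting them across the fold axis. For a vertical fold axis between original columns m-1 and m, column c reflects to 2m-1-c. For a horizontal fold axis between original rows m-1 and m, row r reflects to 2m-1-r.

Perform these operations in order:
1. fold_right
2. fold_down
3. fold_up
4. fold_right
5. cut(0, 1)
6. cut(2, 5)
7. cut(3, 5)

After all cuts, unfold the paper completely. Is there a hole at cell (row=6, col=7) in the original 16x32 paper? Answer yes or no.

Op 1 fold_right: fold axis v@16; visible region now rows[0,16) x cols[16,32) = 16x16
Op 2 fold_down: fold axis h@8; visible region now rows[8,16) x cols[16,32) = 8x16
Op 3 fold_up: fold axis h@12; visible region now rows[8,12) x cols[16,32) = 4x16
Op 4 fold_right: fold axis v@24; visible region now rows[8,12) x cols[24,32) = 4x8
Op 5 cut(0, 1): punch at orig (8,25); cuts so far [(8, 25)]; region rows[8,12) x cols[24,32) = 4x8
Op 6 cut(2, 5): punch at orig (10,29); cuts so far [(8, 25), (10, 29)]; region rows[8,12) x cols[24,32) = 4x8
Op 7 cut(3, 5): punch at orig (11,29); cuts so far [(8, 25), (10, 29), (11, 29)]; region rows[8,12) x cols[24,32) = 4x8
Unfold 1 (reflect across v@24): 6 holes -> [(8, 22), (8, 25), (10, 18), (10, 29), (11, 18), (11, 29)]
Unfold 2 (reflect across h@12): 12 holes -> [(8, 22), (8, 25), (10, 18), (10, 29), (11, 18), (11, 29), (12, 18), (12, 29), (13, 18), (13, 29), (15, 22), (15, 25)]
Unfold 3 (reflect across h@8): 24 holes -> [(0, 22), (0, 25), (2, 18), (2, 29), (3, 18), (3, 29), (4, 18), (4, 29), (5, 18), (5, 29), (7, 22), (7, 25), (8, 22), (8, 25), (10, 18), (10, 29), (11, 18), (11, 29), (12, 18), (12, 29), (13, 18), (13, 29), (15, 22), (15, 25)]
Unfold 4 (reflect across v@16): 48 holes -> [(0, 6), (0, 9), (0, 22), (0, 25), (2, 2), (2, 13), (2, 18), (2, 29), (3, 2), (3, 13), (3, 18), (3, 29), (4, 2), (4, 13), (4, 18), (4, 29), (5, 2), (5, 13), (5, 18), (5, 29), (7, 6), (7, 9), (7, 22), (7, 25), (8, 6), (8, 9), (8, 22), (8, 25), (10, 2), (10, 13), (10, 18), (10, 29), (11, 2), (11, 13), (11, 18), (11, 29), (12, 2), (12, 13), (12, 18), (12, 29), (13, 2), (13, 13), (13, 18), (13, 29), (15, 6), (15, 9), (15, 22), (15, 25)]
Holes: [(0, 6), (0, 9), (0, 22), (0, 25), (2, 2), (2, 13), (2, 18), (2, 29), (3, 2), (3, 13), (3, 18), (3, 29), (4, 2), (4, 13), (4, 18), (4, 29), (5, 2), (5, 13), (5, 18), (5, 29), (7, 6), (7, 9), (7, 22), (7, 25), (8, 6), (8, 9), (8, 22), (8, 25), (10, 2), (10, 13), (10, 18), (10, 29), (11, 2), (11, 13), (11, 18), (11, 29), (12, 2), (12, 13), (12, 18), (12, 29), (13, 2), (13, 13), (13, 18), (13, 29), (15, 6), (15, 9), (15, 22), (15, 25)]

Answer: no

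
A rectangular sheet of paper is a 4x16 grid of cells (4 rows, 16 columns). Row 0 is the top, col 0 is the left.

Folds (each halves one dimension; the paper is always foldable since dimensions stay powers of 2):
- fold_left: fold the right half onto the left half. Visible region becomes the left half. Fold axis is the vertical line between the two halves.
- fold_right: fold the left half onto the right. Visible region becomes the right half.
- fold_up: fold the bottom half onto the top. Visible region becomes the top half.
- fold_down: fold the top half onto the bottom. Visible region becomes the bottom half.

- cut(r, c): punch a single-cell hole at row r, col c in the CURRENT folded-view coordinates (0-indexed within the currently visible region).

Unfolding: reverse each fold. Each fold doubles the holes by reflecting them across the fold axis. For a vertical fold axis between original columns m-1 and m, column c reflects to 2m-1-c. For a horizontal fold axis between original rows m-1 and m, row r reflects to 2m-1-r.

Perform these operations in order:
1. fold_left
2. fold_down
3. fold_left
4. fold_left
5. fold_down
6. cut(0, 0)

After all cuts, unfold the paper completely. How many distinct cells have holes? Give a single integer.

Answer: 32

Derivation:
Op 1 fold_left: fold axis v@8; visible region now rows[0,4) x cols[0,8) = 4x8
Op 2 fold_down: fold axis h@2; visible region now rows[2,4) x cols[0,8) = 2x8
Op 3 fold_left: fold axis v@4; visible region now rows[2,4) x cols[0,4) = 2x4
Op 4 fold_left: fold axis v@2; visible region now rows[2,4) x cols[0,2) = 2x2
Op 5 fold_down: fold axis h@3; visible region now rows[3,4) x cols[0,2) = 1x2
Op 6 cut(0, 0): punch at orig (3,0); cuts so far [(3, 0)]; region rows[3,4) x cols[0,2) = 1x2
Unfold 1 (reflect across h@3): 2 holes -> [(2, 0), (3, 0)]
Unfold 2 (reflect across v@2): 4 holes -> [(2, 0), (2, 3), (3, 0), (3, 3)]
Unfold 3 (reflect across v@4): 8 holes -> [(2, 0), (2, 3), (2, 4), (2, 7), (3, 0), (3, 3), (3, 4), (3, 7)]
Unfold 4 (reflect across h@2): 16 holes -> [(0, 0), (0, 3), (0, 4), (0, 7), (1, 0), (1, 3), (1, 4), (1, 7), (2, 0), (2, 3), (2, 4), (2, 7), (3, 0), (3, 3), (3, 4), (3, 7)]
Unfold 5 (reflect across v@8): 32 holes -> [(0, 0), (0, 3), (0, 4), (0, 7), (0, 8), (0, 11), (0, 12), (0, 15), (1, 0), (1, 3), (1, 4), (1, 7), (1, 8), (1, 11), (1, 12), (1, 15), (2, 0), (2, 3), (2, 4), (2, 7), (2, 8), (2, 11), (2, 12), (2, 15), (3, 0), (3, 3), (3, 4), (3, 7), (3, 8), (3, 11), (3, 12), (3, 15)]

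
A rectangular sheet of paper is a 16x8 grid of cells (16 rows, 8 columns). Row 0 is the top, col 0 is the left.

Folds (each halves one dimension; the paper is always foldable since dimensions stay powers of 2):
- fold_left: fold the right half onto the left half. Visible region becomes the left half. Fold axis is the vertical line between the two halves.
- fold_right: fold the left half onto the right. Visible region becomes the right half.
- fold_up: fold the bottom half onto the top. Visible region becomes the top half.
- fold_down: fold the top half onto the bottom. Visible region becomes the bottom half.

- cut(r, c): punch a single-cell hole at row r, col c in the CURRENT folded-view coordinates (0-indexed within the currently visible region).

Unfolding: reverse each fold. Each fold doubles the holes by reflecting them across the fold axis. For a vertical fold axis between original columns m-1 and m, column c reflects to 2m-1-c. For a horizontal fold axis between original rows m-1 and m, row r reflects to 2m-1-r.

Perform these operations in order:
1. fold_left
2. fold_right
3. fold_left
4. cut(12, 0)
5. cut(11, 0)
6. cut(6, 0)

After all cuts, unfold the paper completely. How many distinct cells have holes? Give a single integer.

Op 1 fold_left: fold axis v@4; visible region now rows[0,16) x cols[0,4) = 16x4
Op 2 fold_right: fold axis v@2; visible region now rows[0,16) x cols[2,4) = 16x2
Op 3 fold_left: fold axis v@3; visible region now rows[0,16) x cols[2,3) = 16x1
Op 4 cut(12, 0): punch at orig (12,2); cuts so far [(12, 2)]; region rows[0,16) x cols[2,3) = 16x1
Op 5 cut(11, 0): punch at orig (11,2); cuts so far [(11, 2), (12, 2)]; region rows[0,16) x cols[2,3) = 16x1
Op 6 cut(6, 0): punch at orig (6,2); cuts so far [(6, 2), (11, 2), (12, 2)]; region rows[0,16) x cols[2,3) = 16x1
Unfold 1 (reflect across v@3): 6 holes -> [(6, 2), (6, 3), (11, 2), (11, 3), (12, 2), (12, 3)]
Unfold 2 (reflect across v@2): 12 holes -> [(6, 0), (6, 1), (6, 2), (6, 3), (11, 0), (11, 1), (11, 2), (11, 3), (12, 0), (12, 1), (12, 2), (12, 3)]
Unfold 3 (reflect across v@4): 24 holes -> [(6, 0), (6, 1), (6, 2), (6, 3), (6, 4), (6, 5), (6, 6), (6, 7), (11, 0), (11, 1), (11, 2), (11, 3), (11, 4), (11, 5), (11, 6), (11, 7), (12, 0), (12, 1), (12, 2), (12, 3), (12, 4), (12, 5), (12, 6), (12, 7)]

Answer: 24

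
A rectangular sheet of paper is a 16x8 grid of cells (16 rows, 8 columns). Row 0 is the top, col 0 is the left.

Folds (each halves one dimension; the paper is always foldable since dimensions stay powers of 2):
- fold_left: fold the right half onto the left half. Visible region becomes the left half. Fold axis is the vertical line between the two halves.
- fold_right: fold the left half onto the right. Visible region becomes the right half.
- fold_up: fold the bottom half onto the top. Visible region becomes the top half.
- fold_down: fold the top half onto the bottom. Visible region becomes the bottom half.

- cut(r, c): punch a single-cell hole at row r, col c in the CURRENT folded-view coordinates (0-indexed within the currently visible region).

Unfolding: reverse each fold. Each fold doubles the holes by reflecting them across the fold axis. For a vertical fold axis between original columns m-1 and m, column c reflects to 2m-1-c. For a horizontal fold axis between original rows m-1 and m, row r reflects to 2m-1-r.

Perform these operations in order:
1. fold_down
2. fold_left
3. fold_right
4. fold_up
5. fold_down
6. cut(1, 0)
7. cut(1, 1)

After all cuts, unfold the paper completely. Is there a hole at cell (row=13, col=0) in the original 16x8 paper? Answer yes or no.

Answer: no

Derivation:
Op 1 fold_down: fold axis h@8; visible region now rows[8,16) x cols[0,8) = 8x8
Op 2 fold_left: fold axis v@4; visible region now rows[8,16) x cols[0,4) = 8x4
Op 3 fold_right: fold axis v@2; visible region now rows[8,16) x cols[2,4) = 8x2
Op 4 fold_up: fold axis h@12; visible region now rows[8,12) x cols[2,4) = 4x2
Op 5 fold_down: fold axis h@10; visible region now rows[10,12) x cols[2,4) = 2x2
Op 6 cut(1, 0): punch at orig (11,2); cuts so far [(11, 2)]; region rows[10,12) x cols[2,4) = 2x2
Op 7 cut(1, 1): punch at orig (11,3); cuts so far [(11, 2), (11, 3)]; region rows[10,12) x cols[2,4) = 2x2
Unfold 1 (reflect across h@10): 4 holes -> [(8, 2), (8, 3), (11, 2), (11, 3)]
Unfold 2 (reflect across h@12): 8 holes -> [(8, 2), (8, 3), (11, 2), (11, 3), (12, 2), (12, 3), (15, 2), (15, 3)]
Unfold 3 (reflect across v@2): 16 holes -> [(8, 0), (8, 1), (8, 2), (8, 3), (11, 0), (11, 1), (11, 2), (11, 3), (12, 0), (12, 1), (12, 2), (12, 3), (15, 0), (15, 1), (15, 2), (15, 3)]
Unfold 4 (reflect across v@4): 32 holes -> [(8, 0), (8, 1), (8, 2), (8, 3), (8, 4), (8, 5), (8, 6), (8, 7), (11, 0), (11, 1), (11, 2), (11, 3), (11, 4), (11, 5), (11, 6), (11, 7), (12, 0), (12, 1), (12, 2), (12, 3), (12, 4), (12, 5), (12, 6), (12, 7), (15, 0), (15, 1), (15, 2), (15, 3), (15, 4), (15, 5), (15, 6), (15, 7)]
Unfold 5 (reflect across h@8): 64 holes -> [(0, 0), (0, 1), (0, 2), (0, 3), (0, 4), (0, 5), (0, 6), (0, 7), (3, 0), (3, 1), (3, 2), (3, 3), (3, 4), (3, 5), (3, 6), (3, 7), (4, 0), (4, 1), (4, 2), (4, 3), (4, 4), (4, 5), (4, 6), (4, 7), (7, 0), (7, 1), (7, 2), (7, 3), (7, 4), (7, 5), (7, 6), (7, 7), (8, 0), (8, 1), (8, 2), (8, 3), (8, 4), (8, 5), (8, 6), (8, 7), (11, 0), (11, 1), (11, 2), (11, 3), (11, 4), (11, 5), (11, 6), (11, 7), (12, 0), (12, 1), (12, 2), (12, 3), (12, 4), (12, 5), (12, 6), (12, 7), (15, 0), (15, 1), (15, 2), (15, 3), (15, 4), (15, 5), (15, 6), (15, 7)]
Holes: [(0, 0), (0, 1), (0, 2), (0, 3), (0, 4), (0, 5), (0, 6), (0, 7), (3, 0), (3, 1), (3, 2), (3, 3), (3, 4), (3, 5), (3, 6), (3, 7), (4, 0), (4, 1), (4, 2), (4, 3), (4, 4), (4, 5), (4, 6), (4, 7), (7, 0), (7, 1), (7, 2), (7, 3), (7, 4), (7, 5), (7, 6), (7, 7), (8, 0), (8, 1), (8, 2), (8, 3), (8, 4), (8, 5), (8, 6), (8, 7), (11, 0), (11, 1), (11, 2), (11, 3), (11, 4), (11, 5), (11, 6), (11, 7), (12, 0), (12, 1), (12, 2), (12, 3), (12, 4), (12, 5), (12, 6), (12, 7), (15, 0), (15, 1), (15, 2), (15, 3), (15, 4), (15, 5), (15, 6), (15, 7)]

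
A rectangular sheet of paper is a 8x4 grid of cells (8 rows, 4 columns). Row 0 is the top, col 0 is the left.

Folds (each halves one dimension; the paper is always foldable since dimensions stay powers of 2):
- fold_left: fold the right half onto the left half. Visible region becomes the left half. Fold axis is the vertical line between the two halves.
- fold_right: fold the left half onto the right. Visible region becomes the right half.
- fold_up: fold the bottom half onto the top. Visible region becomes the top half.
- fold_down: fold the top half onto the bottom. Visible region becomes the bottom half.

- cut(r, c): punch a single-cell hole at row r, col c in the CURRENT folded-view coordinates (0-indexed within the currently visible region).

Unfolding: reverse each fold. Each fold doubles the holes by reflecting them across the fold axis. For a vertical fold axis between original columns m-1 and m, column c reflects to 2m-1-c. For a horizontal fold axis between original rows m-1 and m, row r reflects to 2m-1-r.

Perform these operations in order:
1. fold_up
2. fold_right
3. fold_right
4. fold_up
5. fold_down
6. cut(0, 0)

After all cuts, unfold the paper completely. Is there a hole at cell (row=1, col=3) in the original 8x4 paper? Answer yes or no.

Answer: yes

Derivation:
Op 1 fold_up: fold axis h@4; visible region now rows[0,4) x cols[0,4) = 4x4
Op 2 fold_right: fold axis v@2; visible region now rows[0,4) x cols[2,4) = 4x2
Op 3 fold_right: fold axis v@3; visible region now rows[0,4) x cols[3,4) = 4x1
Op 4 fold_up: fold axis h@2; visible region now rows[0,2) x cols[3,4) = 2x1
Op 5 fold_down: fold axis h@1; visible region now rows[1,2) x cols[3,4) = 1x1
Op 6 cut(0, 0): punch at orig (1,3); cuts so far [(1, 3)]; region rows[1,2) x cols[3,4) = 1x1
Unfold 1 (reflect across h@1): 2 holes -> [(0, 3), (1, 3)]
Unfold 2 (reflect across h@2): 4 holes -> [(0, 3), (1, 3), (2, 3), (3, 3)]
Unfold 3 (reflect across v@3): 8 holes -> [(0, 2), (0, 3), (1, 2), (1, 3), (2, 2), (2, 3), (3, 2), (3, 3)]
Unfold 4 (reflect across v@2): 16 holes -> [(0, 0), (0, 1), (0, 2), (0, 3), (1, 0), (1, 1), (1, 2), (1, 3), (2, 0), (2, 1), (2, 2), (2, 3), (3, 0), (3, 1), (3, 2), (3, 3)]
Unfold 5 (reflect across h@4): 32 holes -> [(0, 0), (0, 1), (0, 2), (0, 3), (1, 0), (1, 1), (1, 2), (1, 3), (2, 0), (2, 1), (2, 2), (2, 3), (3, 0), (3, 1), (3, 2), (3, 3), (4, 0), (4, 1), (4, 2), (4, 3), (5, 0), (5, 1), (5, 2), (5, 3), (6, 0), (6, 1), (6, 2), (6, 3), (7, 0), (7, 1), (7, 2), (7, 3)]
Holes: [(0, 0), (0, 1), (0, 2), (0, 3), (1, 0), (1, 1), (1, 2), (1, 3), (2, 0), (2, 1), (2, 2), (2, 3), (3, 0), (3, 1), (3, 2), (3, 3), (4, 0), (4, 1), (4, 2), (4, 3), (5, 0), (5, 1), (5, 2), (5, 3), (6, 0), (6, 1), (6, 2), (6, 3), (7, 0), (7, 1), (7, 2), (7, 3)]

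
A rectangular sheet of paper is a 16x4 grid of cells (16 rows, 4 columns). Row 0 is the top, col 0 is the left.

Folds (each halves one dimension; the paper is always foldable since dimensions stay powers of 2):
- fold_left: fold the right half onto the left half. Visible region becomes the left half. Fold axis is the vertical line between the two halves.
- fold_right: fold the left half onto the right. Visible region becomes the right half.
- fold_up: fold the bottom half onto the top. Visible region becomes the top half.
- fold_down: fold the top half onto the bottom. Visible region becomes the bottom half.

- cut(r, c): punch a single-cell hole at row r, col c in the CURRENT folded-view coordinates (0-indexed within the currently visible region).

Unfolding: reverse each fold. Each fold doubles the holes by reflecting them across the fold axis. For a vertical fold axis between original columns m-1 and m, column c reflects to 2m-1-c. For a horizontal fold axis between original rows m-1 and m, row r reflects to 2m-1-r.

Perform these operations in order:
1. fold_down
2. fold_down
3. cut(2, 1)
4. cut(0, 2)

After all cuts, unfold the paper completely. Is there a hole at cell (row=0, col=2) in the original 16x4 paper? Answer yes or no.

Answer: no

Derivation:
Op 1 fold_down: fold axis h@8; visible region now rows[8,16) x cols[0,4) = 8x4
Op 2 fold_down: fold axis h@12; visible region now rows[12,16) x cols[0,4) = 4x4
Op 3 cut(2, 1): punch at orig (14,1); cuts so far [(14, 1)]; region rows[12,16) x cols[0,4) = 4x4
Op 4 cut(0, 2): punch at orig (12,2); cuts so far [(12, 2), (14, 1)]; region rows[12,16) x cols[0,4) = 4x4
Unfold 1 (reflect across h@12): 4 holes -> [(9, 1), (11, 2), (12, 2), (14, 1)]
Unfold 2 (reflect across h@8): 8 holes -> [(1, 1), (3, 2), (4, 2), (6, 1), (9, 1), (11, 2), (12, 2), (14, 1)]
Holes: [(1, 1), (3, 2), (4, 2), (6, 1), (9, 1), (11, 2), (12, 2), (14, 1)]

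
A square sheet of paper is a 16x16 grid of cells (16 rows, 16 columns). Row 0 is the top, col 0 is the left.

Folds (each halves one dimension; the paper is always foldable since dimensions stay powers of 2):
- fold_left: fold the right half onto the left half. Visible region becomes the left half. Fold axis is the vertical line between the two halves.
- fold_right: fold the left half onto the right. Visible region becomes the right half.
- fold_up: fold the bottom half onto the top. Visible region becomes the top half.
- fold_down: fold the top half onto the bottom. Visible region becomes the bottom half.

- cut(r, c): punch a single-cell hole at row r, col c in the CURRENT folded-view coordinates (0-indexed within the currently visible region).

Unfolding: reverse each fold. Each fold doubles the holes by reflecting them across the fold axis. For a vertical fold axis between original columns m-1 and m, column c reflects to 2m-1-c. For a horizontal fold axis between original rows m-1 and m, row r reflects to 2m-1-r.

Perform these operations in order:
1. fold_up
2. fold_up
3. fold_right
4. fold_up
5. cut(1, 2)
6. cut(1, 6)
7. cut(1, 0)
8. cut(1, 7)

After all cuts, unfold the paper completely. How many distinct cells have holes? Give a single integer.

Op 1 fold_up: fold axis h@8; visible region now rows[0,8) x cols[0,16) = 8x16
Op 2 fold_up: fold axis h@4; visible region now rows[0,4) x cols[0,16) = 4x16
Op 3 fold_right: fold axis v@8; visible region now rows[0,4) x cols[8,16) = 4x8
Op 4 fold_up: fold axis h@2; visible region now rows[0,2) x cols[8,16) = 2x8
Op 5 cut(1, 2): punch at orig (1,10); cuts so far [(1, 10)]; region rows[0,2) x cols[8,16) = 2x8
Op 6 cut(1, 6): punch at orig (1,14); cuts so far [(1, 10), (1, 14)]; region rows[0,2) x cols[8,16) = 2x8
Op 7 cut(1, 0): punch at orig (1,8); cuts so far [(1, 8), (1, 10), (1, 14)]; region rows[0,2) x cols[8,16) = 2x8
Op 8 cut(1, 7): punch at orig (1,15); cuts so far [(1, 8), (1, 10), (1, 14), (1, 15)]; region rows[0,2) x cols[8,16) = 2x8
Unfold 1 (reflect across h@2): 8 holes -> [(1, 8), (1, 10), (1, 14), (1, 15), (2, 8), (2, 10), (2, 14), (2, 15)]
Unfold 2 (reflect across v@8): 16 holes -> [(1, 0), (1, 1), (1, 5), (1, 7), (1, 8), (1, 10), (1, 14), (1, 15), (2, 0), (2, 1), (2, 5), (2, 7), (2, 8), (2, 10), (2, 14), (2, 15)]
Unfold 3 (reflect across h@4): 32 holes -> [(1, 0), (1, 1), (1, 5), (1, 7), (1, 8), (1, 10), (1, 14), (1, 15), (2, 0), (2, 1), (2, 5), (2, 7), (2, 8), (2, 10), (2, 14), (2, 15), (5, 0), (5, 1), (5, 5), (5, 7), (5, 8), (5, 10), (5, 14), (5, 15), (6, 0), (6, 1), (6, 5), (6, 7), (6, 8), (6, 10), (6, 14), (6, 15)]
Unfold 4 (reflect across h@8): 64 holes -> [(1, 0), (1, 1), (1, 5), (1, 7), (1, 8), (1, 10), (1, 14), (1, 15), (2, 0), (2, 1), (2, 5), (2, 7), (2, 8), (2, 10), (2, 14), (2, 15), (5, 0), (5, 1), (5, 5), (5, 7), (5, 8), (5, 10), (5, 14), (5, 15), (6, 0), (6, 1), (6, 5), (6, 7), (6, 8), (6, 10), (6, 14), (6, 15), (9, 0), (9, 1), (9, 5), (9, 7), (9, 8), (9, 10), (9, 14), (9, 15), (10, 0), (10, 1), (10, 5), (10, 7), (10, 8), (10, 10), (10, 14), (10, 15), (13, 0), (13, 1), (13, 5), (13, 7), (13, 8), (13, 10), (13, 14), (13, 15), (14, 0), (14, 1), (14, 5), (14, 7), (14, 8), (14, 10), (14, 14), (14, 15)]

Answer: 64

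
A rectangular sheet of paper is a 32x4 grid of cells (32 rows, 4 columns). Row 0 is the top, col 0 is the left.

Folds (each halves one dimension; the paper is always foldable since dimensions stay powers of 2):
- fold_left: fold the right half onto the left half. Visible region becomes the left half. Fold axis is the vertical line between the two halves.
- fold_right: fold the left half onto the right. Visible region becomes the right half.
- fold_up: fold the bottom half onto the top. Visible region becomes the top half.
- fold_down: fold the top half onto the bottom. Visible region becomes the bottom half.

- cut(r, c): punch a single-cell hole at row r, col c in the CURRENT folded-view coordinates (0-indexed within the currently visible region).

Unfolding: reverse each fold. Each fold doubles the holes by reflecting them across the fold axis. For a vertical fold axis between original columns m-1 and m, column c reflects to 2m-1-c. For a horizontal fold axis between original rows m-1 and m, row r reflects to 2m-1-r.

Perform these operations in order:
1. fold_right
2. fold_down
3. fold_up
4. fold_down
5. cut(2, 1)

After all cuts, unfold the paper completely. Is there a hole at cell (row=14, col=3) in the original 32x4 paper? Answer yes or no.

Op 1 fold_right: fold axis v@2; visible region now rows[0,32) x cols[2,4) = 32x2
Op 2 fold_down: fold axis h@16; visible region now rows[16,32) x cols[2,4) = 16x2
Op 3 fold_up: fold axis h@24; visible region now rows[16,24) x cols[2,4) = 8x2
Op 4 fold_down: fold axis h@20; visible region now rows[20,24) x cols[2,4) = 4x2
Op 5 cut(2, 1): punch at orig (22,3); cuts so far [(22, 3)]; region rows[20,24) x cols[2,4) = 4x2
Unfold 1 (reflect across h@20): 2 holes -> [(17, 3), (22, 3)]
Unfold 2 (reflect across h@24): 4 holes -> [(17, 3), (22, 3), (25, 3), (30, 3)]
Unfold 3 (reflect across h@16): 8 holes -> [(1, 3), (6, 3), (9, 3), (14, 3), (17, 3), (22, 3), (25, 3), (30, 3)]
Unfold 4 (reflect across v@2): 16 holes -> [(1, 0), (1, 3), (6, 0), (6, 3), (9, 0), (9, 3), (14, 0), (14, 3), (17, 0), (17, 3), (22, 0), (22, 3), (25, 0), (25, 3), (30, 0), (30, 3)]
Holes: [(1, 0), (1, 3), (6, 0), (6, 3), (9, 0), (9, 3), (14, 0), (14, 3), (17, 0), (17, 3), (22, 0), (22, 3), (25, 0), (25, 3), (30, 0), (30, 3)]

Answer: yes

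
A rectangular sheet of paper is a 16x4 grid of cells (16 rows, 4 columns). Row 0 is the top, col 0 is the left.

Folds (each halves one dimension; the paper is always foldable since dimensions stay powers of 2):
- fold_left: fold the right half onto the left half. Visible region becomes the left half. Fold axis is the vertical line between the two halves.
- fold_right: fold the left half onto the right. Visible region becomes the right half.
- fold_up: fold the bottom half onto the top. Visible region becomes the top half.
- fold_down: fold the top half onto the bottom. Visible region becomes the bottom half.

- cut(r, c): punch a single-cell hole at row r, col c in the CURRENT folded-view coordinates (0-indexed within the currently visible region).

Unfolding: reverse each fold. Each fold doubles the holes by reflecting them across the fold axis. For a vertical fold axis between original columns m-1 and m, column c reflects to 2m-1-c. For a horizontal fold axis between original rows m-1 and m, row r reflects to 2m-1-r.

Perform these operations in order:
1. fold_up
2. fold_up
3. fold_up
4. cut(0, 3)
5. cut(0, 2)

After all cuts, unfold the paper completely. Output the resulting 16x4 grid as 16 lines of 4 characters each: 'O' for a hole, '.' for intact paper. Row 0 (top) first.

Op 1 fold_up: fold axis h@8; visible region now rows[0,8) x cols[0,4) = 8x4
Op 2 fold_up: fold axis h@4; visible region now rows[0,4) x cols[0,4) = 4x4
Op 3 fold_up: fold axis h@2; visible region now rows[0,2) x cols[0,4) = 2x4
Op 4 cut(0, 3): punch at orig (0,3); cuts so far [(0, 3)]; region rows[0,2) x cols[0,4) = 2x4
Op 5 cut(0, 2): punch at orig (0,2); cuts so far [(0, 2), (0, 3)]; region rows[0,2) x cols[0,4) = 2x4
Unfold 1 (reflect across h@2): 4 holes -> [(0, 2), (0, 3), (3, 2), (3, 3)]
Unfold 2 (reflect across h@4): 8 holes -> [(0, 2), (0, 3), (3, 2), (3, 3), (4, 2), (4, 3), (7, 2), (7, 3)]
Unfold 3 (reflect across h@8): 16 holes -> [(0, 2), (0, 3), (3, 2), (3, 3), (4, 2), (4, 3), (7, 2), (7, 3), (8, 2), (8, 3), (11, 2), (11, 3), (12, 2), (12, 3), (15, 2), (15, 3)]

Answer: ..OO
....
....
..OO
..OO
....
....
..OO
..OO
....
....
..OO
..OO
....
....
..OO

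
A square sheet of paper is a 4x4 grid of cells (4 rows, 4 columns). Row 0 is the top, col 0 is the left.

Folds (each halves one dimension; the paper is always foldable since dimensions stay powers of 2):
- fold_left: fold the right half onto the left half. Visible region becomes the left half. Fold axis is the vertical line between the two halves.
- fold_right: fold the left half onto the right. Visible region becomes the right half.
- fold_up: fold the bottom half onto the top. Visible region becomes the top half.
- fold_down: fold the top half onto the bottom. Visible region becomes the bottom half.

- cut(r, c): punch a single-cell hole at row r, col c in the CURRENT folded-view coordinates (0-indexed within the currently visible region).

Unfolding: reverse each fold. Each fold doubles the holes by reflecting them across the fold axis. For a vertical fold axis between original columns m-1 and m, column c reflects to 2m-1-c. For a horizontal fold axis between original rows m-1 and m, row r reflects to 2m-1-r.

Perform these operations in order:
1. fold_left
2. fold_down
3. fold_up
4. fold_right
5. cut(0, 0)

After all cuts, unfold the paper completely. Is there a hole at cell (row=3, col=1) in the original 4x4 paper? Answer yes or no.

Op 1 fold_left: fold axis v@2; visible region now rows[0,4) x cols[0,2) = 4x2
Op 2 fold_down: fold axis h@2; visible region now rows[2,4) x cols[0,2) = 2x2
Op 3 fold_up: fold axis h@3; visible region now rows[2,3) x cols[0,2) = 1x2
Op 4 fold_right: fold axis v@1; visible region now rows[2,3) x cols[1,2) = 1x1
Op 5 cut(0, 0): punch at orig (2,1); cuts so far [(2, 1)]; region rows[2,3) x cols[1,2) = 1x1
Unfold 1 (reflect across v@1): 2 holes -> [(2, 0), (2, 1)]
Unfold 2 (reflect across h@3): 4 holes -> [(2, 0), (2, 1), (3, 0), (3, 1)]
Unfold 3 (reflect across h@2): 8 holes -> [(0, 0), (0, 1), (1, 0), (1, 1), (2, 0), (2, 1), (3, 0), (3, 1)]
Unfold 4 (reflect across v@2): 16 holes -> [(0, 0), (0, 1), (0, 2), (0, 3), (1, 0), (1, 1), (1, 2), (1, 3), (2, 0), (2, 1), (2, 2), (2, 3), (3, 0), (3, 1), (3, 2), (3, 3)]
Holes: [(0, 0), (0, 1), (0, 2), (0, 3), (1, 0), (1, 1), (1, 2), (1, 3), (2, 0), (2, 1), (2, 2), (2, 3), (3, 0), (3, 1), (3, 2), (3, 3)]

Answer: yes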